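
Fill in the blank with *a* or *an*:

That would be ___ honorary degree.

an

The indefinite article is chosen by the initial *sound* of the following word, not its spelling.
*honorary* begins with the sound /ɒ/ (silent h) — a vowel sound.
So the article is *an*: That would be an honorary degree.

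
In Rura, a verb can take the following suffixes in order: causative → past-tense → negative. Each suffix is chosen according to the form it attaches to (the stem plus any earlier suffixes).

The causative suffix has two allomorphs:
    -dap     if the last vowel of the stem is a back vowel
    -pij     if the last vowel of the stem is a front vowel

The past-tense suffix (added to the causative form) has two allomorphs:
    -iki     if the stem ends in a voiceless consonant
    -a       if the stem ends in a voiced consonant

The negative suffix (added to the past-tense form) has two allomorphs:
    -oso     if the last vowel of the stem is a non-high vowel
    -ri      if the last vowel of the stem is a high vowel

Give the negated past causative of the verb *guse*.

*guse* — last vowel /e/ (a front vowel) → -pij → *gusepij*.
The causative form *gusepij*: final consonant = /j/, voiced → -a → *gusepija*.
The last vowel of the past-tense form *gusepija* is /a/, which is a non-high vowel, so the negative suffix is -oso, giving *gusepijaoso*.

gusepijaoso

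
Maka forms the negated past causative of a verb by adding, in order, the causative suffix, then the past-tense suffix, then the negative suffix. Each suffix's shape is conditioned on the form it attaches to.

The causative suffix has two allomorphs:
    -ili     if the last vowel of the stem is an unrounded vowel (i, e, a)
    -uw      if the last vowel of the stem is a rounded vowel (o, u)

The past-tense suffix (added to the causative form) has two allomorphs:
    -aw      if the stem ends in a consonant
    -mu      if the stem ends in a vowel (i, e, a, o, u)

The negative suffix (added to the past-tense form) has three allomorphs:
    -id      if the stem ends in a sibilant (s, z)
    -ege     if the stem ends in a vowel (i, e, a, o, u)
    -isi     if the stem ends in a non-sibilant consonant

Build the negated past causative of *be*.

Since the last vowel of *be* is /e/ (an unrounded vowel), it takes -ili, giving *beili*.
Since the final sound of the causative form *beili* is /i/ (a vowel), it takes -mu, giving *beilimu*.
The past-tense form *beilimu* — final sound /u/ (a vowel) → -ege → *beilimuege*.

beilimuege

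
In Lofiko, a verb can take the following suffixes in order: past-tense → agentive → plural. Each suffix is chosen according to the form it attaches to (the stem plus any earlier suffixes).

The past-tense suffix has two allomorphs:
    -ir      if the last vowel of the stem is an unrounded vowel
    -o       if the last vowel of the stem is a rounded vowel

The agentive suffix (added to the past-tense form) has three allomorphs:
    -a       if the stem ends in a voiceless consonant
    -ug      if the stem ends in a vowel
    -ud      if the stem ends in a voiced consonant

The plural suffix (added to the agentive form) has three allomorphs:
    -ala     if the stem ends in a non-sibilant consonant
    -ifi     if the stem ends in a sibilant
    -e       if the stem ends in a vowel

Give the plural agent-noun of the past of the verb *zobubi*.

The last vowel of *zobubi* is /i/, which is an unrounded vowel, so the past-tense suffix is -ir, giving *zobubiir*.
The past-tense form *zobubiir*: final sound = /r/, a voiced consonant → -ud → *zobubiirud*.
The agentive form *zobubiirud* — final sound /d/ (a non-sibilant consonant) → -ala → *zobubiirudala*.

zobubiirudala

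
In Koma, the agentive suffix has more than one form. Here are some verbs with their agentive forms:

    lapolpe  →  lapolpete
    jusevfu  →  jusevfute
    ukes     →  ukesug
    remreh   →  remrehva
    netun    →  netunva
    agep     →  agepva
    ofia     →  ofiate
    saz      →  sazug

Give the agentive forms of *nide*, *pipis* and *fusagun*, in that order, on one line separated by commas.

nidete, pipisug, fusagunva

The suffix is conditioned by the final sound: -ug when the stem ends in a sibilant (*ukes*, *saz*); -va when the stem ends in a non-sibilant consonant (*remreh*, *netun*, *agep*); -te when the stem ends in a vowel (*lapolpe*, *jusevfu*, *ofia*).
Since the final sound of *nide* is /e/ (a vowel), it takes -te, giving *nidete*.
*pipis*: final sound = /s/, a sibilant → -ug → *pipisug*.
*fusagun* — final sound /n/ (a non-sibilant consonant) → -va → *fusagunva*.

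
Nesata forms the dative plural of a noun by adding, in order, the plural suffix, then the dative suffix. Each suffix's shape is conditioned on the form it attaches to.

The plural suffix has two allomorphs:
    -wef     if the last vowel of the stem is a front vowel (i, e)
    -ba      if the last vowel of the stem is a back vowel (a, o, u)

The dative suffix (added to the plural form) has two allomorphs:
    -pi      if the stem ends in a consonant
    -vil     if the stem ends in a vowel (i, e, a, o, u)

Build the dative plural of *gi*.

The last vowel of *gi* is /i/, which is a front vowel, so the plural suffix is -wef, giving *giwef*.
The plural form *giwef*: final sound = /f/, a consonant → -pi → *giwefpi*.

giwefpi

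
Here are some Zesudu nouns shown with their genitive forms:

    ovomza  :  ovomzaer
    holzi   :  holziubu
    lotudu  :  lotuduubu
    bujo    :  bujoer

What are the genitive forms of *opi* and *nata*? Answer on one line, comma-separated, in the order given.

The pattern is height harmony: -ubu when the last vowel of the stem is a high vowel (*holzi*, *lotudu*); -er when the last vowel of the stem is a non-high vowel (*ovomza*, *bujo*).
*opi* — last vowel /i/ (a high vowel) → -ubu → *opiubu*.
Since the last vowel of *nata* is /a/ (a non-high vowel), it takes -er, giving *nataer*.

opiubu, nataer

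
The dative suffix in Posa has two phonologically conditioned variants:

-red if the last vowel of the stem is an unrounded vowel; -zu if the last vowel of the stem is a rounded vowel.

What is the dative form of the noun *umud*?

*umud*: last vowel = /u/, a rounded vowel → -zu → *umudzu*.

umudzu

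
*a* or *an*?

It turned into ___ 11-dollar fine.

an

The indefinite article is chosen by the initial *sound* of the following word, not its spelling.
The number *11* is spoken "eleven", beginning with /ɪˈlɛvən/ — a vowel sound.
So the article is *an*: It turned into an 11-dollar fine.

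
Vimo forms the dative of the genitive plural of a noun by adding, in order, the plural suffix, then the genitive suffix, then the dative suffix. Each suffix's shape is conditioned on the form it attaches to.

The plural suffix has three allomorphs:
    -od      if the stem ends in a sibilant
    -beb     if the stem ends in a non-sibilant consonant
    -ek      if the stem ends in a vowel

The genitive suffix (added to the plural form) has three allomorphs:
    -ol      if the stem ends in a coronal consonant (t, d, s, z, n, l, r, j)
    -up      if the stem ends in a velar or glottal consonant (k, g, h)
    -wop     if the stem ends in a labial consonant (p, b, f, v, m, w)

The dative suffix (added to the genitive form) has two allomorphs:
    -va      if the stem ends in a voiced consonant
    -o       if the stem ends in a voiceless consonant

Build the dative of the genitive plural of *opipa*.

Since the final sound of *opipa* is /a/ (a vowel), it takes -ek, giving *opipaek*.
The plural form *opipaek*: final consonant = /k/, velar/glottal → -up → *opipaekup*.
The final consonant of the genitive form *opipaekup* is /p/, which is voiceless, so the dative suffix is -o, giving *opipaekupo*.

opipaekupo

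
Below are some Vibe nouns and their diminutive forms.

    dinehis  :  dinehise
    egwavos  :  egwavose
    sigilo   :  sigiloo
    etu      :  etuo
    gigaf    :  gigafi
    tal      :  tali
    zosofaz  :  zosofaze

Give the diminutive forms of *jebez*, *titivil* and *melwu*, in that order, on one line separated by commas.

jebeze, titivili, melwuo

The alternation tracks the final sound of the stem — -e when the stem ends in a sibilant (*dinehis*, *egwavos*, *zosofaz*); -i when the stem ends in a non-sibilant consonant (*gigaf*, *tal*); -o when the stem ends in a vowel (*sigilo*, *etu*).
The final sound of *jebez* is /z/, which is a sibilant, so the suffix is -e, giving *jebeze*.
*titivil* — final sound /l/ (a non-sibilant consonant) → -i → *titivili*.
The final sound of *melwu* is /u/, which is a vowel, so the suffix is -o, giving *melwuo*.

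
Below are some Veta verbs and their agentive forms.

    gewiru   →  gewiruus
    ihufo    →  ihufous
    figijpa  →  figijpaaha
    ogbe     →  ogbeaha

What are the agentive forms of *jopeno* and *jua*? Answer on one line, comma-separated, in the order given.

The suffix is conditioned by the last vowel: -us when the last vowel of the stem is a rounded vowel (*gewiru*, *ihufo*); -aha when the last vowel of the stem is an unrounded vowel (*figijpa*, *ogbe*).
*jopeno* — last vowel /o/ (a rounded vowel) → -us → *jopenous*.
*jua*: last vowel = /a/, an unrounded vowel → -aha → *juaaha*.

jopenous, juaaha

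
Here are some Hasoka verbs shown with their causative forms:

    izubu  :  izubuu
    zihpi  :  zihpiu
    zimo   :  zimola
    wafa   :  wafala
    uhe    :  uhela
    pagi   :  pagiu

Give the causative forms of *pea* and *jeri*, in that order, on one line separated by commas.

Looking at the last vowel of each stem: -u when the last vowel of the stem is a high vowel (*izubu*, *zihpi*, *pagi*); -la when the last vowel of the stem is a non-high vowel (*zimo*, *wafa*, *uhe*).
*pea* — last vowel /a/ (a non-high vowel) → -la → *peala*.
Since the last vowel of *jeri* is /i/ (a high vowel), it takes -u, giving *jeriu*.

peala, jeriu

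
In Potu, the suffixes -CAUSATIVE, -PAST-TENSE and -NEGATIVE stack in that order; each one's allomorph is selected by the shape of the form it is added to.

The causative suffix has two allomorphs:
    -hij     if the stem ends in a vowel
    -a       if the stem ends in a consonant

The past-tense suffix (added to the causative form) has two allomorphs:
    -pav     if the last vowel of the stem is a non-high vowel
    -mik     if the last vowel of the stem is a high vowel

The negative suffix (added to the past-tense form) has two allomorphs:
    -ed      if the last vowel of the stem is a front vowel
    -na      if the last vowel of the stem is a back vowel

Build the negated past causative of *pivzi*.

Since the final sound of *pivzi* is /i/ (a vowel), it takes -hij, giving *pivzihij*.
The causative form *pivzihij* — last vowel /i/ (a high vowel) → -mik → *pivzihijmik*.
The past-tense form *pivzihijmik*: last vowel = /i/, a front vowel → -ed → *pivzihijmiked*.

pivzihijmiked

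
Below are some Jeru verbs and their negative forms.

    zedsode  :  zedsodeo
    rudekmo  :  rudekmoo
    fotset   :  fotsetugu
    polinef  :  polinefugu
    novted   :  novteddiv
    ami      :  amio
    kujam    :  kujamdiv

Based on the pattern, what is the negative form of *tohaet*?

The pattern is voicing of the final sound: -ugu when the stem ends in a voiceless consonant (*fotset*, *polinef*); -div when the stem ends in a voiced consonant (*novted*, *kujam*); -o when the stem ends in a vowel (*zedsode*, *rudekmo*, *ami*).
The final sound of *tohaet* is /t/, which is a voiceless consonant, so the suffix is -ugu, giving *tohaetugu*.

tohaetugu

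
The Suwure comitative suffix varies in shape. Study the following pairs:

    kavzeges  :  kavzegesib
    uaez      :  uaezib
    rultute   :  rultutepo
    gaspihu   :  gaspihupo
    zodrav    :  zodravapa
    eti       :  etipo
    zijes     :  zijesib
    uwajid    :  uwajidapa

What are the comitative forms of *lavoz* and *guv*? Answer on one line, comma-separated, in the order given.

lavozib, guvapa

The alternation tracks the final sound of the stem — -ib when the stem ends in a sibilant (*kavzeges*, *uaez*, *zijes*); -apa when the stem ends in a non-sibilant consonant (*zodrav*, *uwajid*); -po when the stem ends in a vowel (*rultute*, *gaspihu*, *eti*).
*lavoz*: final sound = /z/, a sibilant → -ib → *lavozib*.
The final sound of *guv* is /v/, which is a non-sibilant consonant, so the suffix is -apa, giving *guvapa*.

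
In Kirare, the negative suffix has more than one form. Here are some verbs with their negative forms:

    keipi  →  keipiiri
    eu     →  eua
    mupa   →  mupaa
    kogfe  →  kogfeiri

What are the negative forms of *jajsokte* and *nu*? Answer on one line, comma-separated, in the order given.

jajsokteiri, nua

Looking at the last vowel of each stem: -iri when the last vowel of the stem is a front vowel (*keipi*, *kogfe*); -a when the last vowel of the stem is a back vowel (*eu*, *mupa*).
*jajsokte*: last vowel = /e/, a front vowel → -iri → *jajsokteiri*.
*nu* — last vowel /u/ (a back vowel) → -a → *nua*.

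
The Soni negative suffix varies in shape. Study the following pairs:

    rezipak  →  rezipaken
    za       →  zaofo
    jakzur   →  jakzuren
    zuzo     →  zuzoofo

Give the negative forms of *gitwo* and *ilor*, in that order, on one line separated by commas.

The alternation tracks the final sound of the stem — -en when the stem ends in a consonant (*rezipak*, *jakzur*); -ofo when the stem ends in a vowel (*za*, *zuzo*).
*gitwo* — final sound /o/ (a vowel) → -ofo → *gitwoofo*.
*ilor*: final sound = /r/, a consonant → -en → *iloren*.

gitwoofo, iloren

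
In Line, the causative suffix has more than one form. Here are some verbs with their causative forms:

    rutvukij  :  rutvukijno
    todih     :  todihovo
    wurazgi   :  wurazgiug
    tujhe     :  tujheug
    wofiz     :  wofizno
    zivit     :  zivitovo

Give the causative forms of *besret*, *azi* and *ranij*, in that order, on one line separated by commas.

Looking at the final sound of each stem: -ovo when the stem ends in a voiceless consonant (*todih*, *zivit*); -no when the stem ends in a voiced consonant (*rutvukij*, *wofiz*); -ug when the stem ends in a vowel (*wurazgi*, *tujhe*).
Since the final sound of *besret* is /t/ (a voiceless consonant), it takes -ovo, giving *besretovo*.
Since the final sound of *azi* is /i/ (a vowel), it takes -ug, giving *aziug*.
*ranij* — final sound /j/ (a voiced consonant) → -no → *ranijno*.

besretovo, aziug, ranijno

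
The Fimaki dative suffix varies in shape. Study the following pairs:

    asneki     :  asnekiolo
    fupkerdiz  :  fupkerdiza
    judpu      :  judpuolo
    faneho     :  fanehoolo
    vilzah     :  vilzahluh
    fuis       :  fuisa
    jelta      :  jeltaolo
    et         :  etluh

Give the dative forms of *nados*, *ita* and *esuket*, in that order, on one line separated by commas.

nadosa, itaolo, esuketluh

The pattern is sibilance of the final sound: -a when the stem ends in a sibilant (*fupkerdiz*, *fuis*); -luh when the stem ends in a non-sibilant consonant (*vilzah*, *et*); -olo when the stem ends in a vowel (*asneki*, *judpu*, *faneho*, *jelta*).
*nados* — final sound /s/ (a sibilant) → -a → *nadosa*.
Since the final sound of *ita* is /a/ (a vowel), it takes -olo, giving *itaolo*.
*esuket* — final sound /t/ (a non-sibilant consonant) → -luh → *esuketluh*.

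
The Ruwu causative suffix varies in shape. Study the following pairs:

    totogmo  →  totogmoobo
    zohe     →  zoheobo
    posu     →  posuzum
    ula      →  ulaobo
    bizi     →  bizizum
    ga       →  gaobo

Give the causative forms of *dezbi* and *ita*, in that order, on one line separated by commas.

The suffix is conditioned by the last vowel: -zum when the last vowel of the stem is a high vowel (*posu*, *bizi*); -obo when the last vowel of the stem is a non-high vowel (*totogmo*, *zohe*, *ula*, *ga*).
The last vowel of *dezbi* is /i/, which is a high vowel, so the suffix is -zum, giving *dezbizum*.
The last vowel of *ita* is /a/, which is a non-high vowel, so the suffix is -obo, giving *itaobo*.

dezbizum, itaobo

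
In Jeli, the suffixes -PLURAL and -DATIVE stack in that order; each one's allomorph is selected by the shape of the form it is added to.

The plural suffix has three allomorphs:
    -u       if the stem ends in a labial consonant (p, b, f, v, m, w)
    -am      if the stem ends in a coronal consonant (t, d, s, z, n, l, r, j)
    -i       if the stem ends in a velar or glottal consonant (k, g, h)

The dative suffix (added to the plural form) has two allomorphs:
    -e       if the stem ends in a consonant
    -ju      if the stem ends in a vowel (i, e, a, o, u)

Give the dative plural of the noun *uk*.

The final consonant of *uk* is /k/, which is velar/glottal, so the plural suffix is -i, giving *uki*.
Since the final sound of the plural form *uki* is /i/ (a vowel), it takes -ju, giving *ukiju*.

ukiju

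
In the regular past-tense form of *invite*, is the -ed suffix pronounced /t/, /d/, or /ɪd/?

/ɪd/

The stem *invite* ends in /t/ or /d/.
The -ed suffix is realized as /ɪd/ after /t, d/; as /t/ after other voiceless consonants; and as /d/ after other voiced sounds.
So -ed on *invite* is pronounced /ɪd/.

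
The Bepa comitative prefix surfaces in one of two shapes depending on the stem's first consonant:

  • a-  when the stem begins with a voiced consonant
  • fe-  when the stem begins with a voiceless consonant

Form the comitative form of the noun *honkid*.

The first consonant of *honkid* is /h/, which is voiceless, so the prefix is fe-, giving *fehonkid*.

fehonkid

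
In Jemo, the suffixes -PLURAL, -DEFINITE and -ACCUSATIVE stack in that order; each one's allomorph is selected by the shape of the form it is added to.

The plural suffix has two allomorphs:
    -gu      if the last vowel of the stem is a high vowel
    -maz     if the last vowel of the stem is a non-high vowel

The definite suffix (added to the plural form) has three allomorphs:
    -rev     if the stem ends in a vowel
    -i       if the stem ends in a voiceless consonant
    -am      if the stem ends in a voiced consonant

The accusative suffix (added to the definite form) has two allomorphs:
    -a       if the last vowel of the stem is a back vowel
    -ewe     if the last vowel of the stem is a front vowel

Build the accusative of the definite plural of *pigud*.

pigudgurevewe

The last vowel of *pigud* is /u/, which is a high vowel, so the plural suffix is -gu, giving *pigudgu*.
Since the final sound of the plural form *pigudgu* is /u/ (a vowel), it takes -rev, giving *pigudgurev*.
The last vowel of the definite form *pigudgurev* is /e/, which is a front vowel, so the accusative suffix is -ewe, giving *pigudgurevewe*.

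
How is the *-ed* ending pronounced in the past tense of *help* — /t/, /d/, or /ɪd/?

The stem *help* ends in a voiceless consonant other than /t/.
The -ed suffix is realized as /ɪd/ after /t, d/; as /t/ after other voiceless consonants; and as /d/ after other voiced sounds.
So -ed on *help* is pronounced /t/.

/t/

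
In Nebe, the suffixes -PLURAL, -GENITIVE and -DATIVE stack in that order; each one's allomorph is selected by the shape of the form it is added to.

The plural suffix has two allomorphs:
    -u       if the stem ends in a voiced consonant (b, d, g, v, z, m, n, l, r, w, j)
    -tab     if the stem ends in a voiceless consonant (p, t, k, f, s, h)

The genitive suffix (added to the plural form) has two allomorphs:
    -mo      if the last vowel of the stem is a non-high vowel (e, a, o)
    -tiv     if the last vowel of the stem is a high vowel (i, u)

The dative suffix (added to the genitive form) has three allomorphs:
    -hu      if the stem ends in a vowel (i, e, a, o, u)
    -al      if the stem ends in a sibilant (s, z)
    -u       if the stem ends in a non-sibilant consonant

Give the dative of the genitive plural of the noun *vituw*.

*vituw*: final consonant = /w/, voiced → -u → *vituwu*.
The plural form *vituwu* — last vowel /u/ (a high vowel) → -tiv → *vituwutiv*.
The genitive form *vituwutiv* — final sound /v/ (a non-sibilant consonant) → -u → *vituwutivu*.

vituwutivu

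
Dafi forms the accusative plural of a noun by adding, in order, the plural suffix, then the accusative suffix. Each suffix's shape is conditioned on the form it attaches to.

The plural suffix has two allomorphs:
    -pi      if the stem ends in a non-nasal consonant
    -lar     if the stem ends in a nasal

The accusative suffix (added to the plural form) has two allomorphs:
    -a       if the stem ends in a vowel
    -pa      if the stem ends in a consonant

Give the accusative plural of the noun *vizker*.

*vizker*: final consonant = /r/, non-nasal → -pi → *vizkerpi*.
The plural form *vizkerpi* — final sound /i/ (a vowel) → -a → *vizkerpia*.

vizkerpia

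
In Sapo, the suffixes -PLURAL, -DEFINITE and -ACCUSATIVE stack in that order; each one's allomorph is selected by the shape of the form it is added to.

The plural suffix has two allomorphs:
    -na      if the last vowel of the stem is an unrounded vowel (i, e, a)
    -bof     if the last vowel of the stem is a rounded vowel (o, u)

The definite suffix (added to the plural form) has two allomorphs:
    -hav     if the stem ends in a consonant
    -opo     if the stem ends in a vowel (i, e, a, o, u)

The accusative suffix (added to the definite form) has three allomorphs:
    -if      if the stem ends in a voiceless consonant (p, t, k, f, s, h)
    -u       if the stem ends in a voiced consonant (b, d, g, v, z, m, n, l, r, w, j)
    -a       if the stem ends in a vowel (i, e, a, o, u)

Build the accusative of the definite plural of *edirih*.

edirihnaopoa

*edirih* — last vowel /i/ (an unrounded vowel) → -na → *edirihna*.
The plural form *edirihna*: final sound = /a/, a vowel → -opo → *edirihnaopo*.
Since the final sound of the definite form *edirihnaopo* is /o/ (a vowel), it takes -a, giving *edirihnaopoa*.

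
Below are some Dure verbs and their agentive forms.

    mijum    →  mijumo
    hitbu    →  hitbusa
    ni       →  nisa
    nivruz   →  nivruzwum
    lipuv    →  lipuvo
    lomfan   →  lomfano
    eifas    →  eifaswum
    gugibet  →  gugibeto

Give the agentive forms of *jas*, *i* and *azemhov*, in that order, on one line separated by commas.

jaswum, isa, azemhovo

The alternation tracks the final sound of the stem — -wum when the stem ends in a sibilant (*nivruz*, *eifas*); -o when the stem ends in a non-sibilant consonant (*mijum*, *lipuv*, *lomfan*, *gugibet*); -sa when the stem ends in a vowel (*hitbu*, *ni*).
*jas*: final sound = /s/, a sibilant → -wum → *jaswum*.
*i*: final sound = /i/, a vowel → -sa → *isa*.
Since the final sound of *azemhov* is /v/ (a non-sibilant consonant), it takes -o, giving *azemhovo*.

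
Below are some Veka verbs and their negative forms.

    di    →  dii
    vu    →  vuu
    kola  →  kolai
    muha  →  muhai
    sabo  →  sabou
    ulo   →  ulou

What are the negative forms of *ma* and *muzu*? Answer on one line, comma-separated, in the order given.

mai, muzuu

The alternation tracks the last vowel of the stem — -u when the last vowel of the stem is a rounded vowel (*vu*, *sabo*, *ulo*); -i when the last vowel of the stem is an unrounded vowel (*di*, *kola*, *muha*).
The last vowel of *ma* is /a/, which is an unrounded vowel, so the suffix is -i, giving *mai*.
Since the last vowel of *muzu* is /u/ (a rounded vowel), it takes -u, giving *muzuu*.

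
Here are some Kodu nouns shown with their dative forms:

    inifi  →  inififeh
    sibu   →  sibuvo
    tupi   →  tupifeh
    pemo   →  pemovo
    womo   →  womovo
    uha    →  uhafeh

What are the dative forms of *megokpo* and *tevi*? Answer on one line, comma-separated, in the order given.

Looking at the last vowel of each stem: -vo when the last vowel of the stem is a rounded vowel (*sibu*, *pemo*, *womo*); -feh when the last vowel of the stem is an unrounded vowel (*inifi*, *tupi*, *uha*).
*megokpo* — last vowel /o/ (a rounded vowel) → -vo → *megokpovo*.
*tevi*: last vowel = /i/, an unrounded vowel → -feh → *tevifeh*.

megokpovo, tevifeh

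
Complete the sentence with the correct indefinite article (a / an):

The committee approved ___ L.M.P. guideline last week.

an

The indefinite article is chosen by the initial *sound* of the following word, not its spelling.
The initialism *L.M.P.* is read letter by letter; the first letter, L, is pronounced /ɛl/, which begins with a vowel sound.
So the article is *an*: The committee approved an L.M.P. guideline last week.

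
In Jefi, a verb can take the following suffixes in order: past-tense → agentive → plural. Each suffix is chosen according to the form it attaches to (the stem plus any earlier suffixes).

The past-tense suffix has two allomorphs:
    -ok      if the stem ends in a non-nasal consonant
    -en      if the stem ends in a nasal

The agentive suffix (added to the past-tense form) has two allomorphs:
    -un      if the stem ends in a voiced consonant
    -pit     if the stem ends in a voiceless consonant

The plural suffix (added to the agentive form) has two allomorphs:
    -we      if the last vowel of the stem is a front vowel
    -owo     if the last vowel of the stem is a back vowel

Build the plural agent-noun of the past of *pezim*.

pezimenunowo

*pezim*: final consonant = /m/, a nasal → -en → *pezimen*.
The final consonant of the past-tense form *pezimen* is /n/, which is voiced, so the agentive suffix is -un, giving *pezimenun*.
The agentive form *pezimenun*: last vowel = /u/, a back vowel → -owo → *pezimenunowo*.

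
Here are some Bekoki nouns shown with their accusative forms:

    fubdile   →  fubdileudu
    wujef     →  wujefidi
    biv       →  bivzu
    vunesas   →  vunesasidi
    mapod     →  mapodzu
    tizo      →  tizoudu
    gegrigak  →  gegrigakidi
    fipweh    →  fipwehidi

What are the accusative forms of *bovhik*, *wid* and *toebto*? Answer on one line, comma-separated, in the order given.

Looking at the final sound of each stem: -idi when the stem ends in a voiceless consonant (*wujef*, *vunesas*, *gegrigak*, *fipweh*); -zu when the stem ends in a voiced consonant (*biv*, *mapod*); -udu when the stem ends in a vowel (*fubdile*, *tizo*).
*bovhik* — final sound /k/ (a voiceless consonant) → -idi → *bovhikidi*.
*wid*: final sound = /d/, a voiced consonant → -zu → *widzu*.
The final sound of *toebto* is /o/, which is a vowel, so the suffix is -udu, giving *toebtoudu*.

bovhikidi, widzu, toebtoudu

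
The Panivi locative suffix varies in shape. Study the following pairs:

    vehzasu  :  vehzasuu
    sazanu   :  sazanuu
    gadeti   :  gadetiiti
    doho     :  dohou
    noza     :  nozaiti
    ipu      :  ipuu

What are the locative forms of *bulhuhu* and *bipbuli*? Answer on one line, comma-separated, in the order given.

bulhuhuu, bipbuliiti

The alternation tracks the last vowel of the stem — -u when the last vowel of the stem is a rounded vowel (*vehzasu*, *sazanu*, *doho*, *ipu*); -iti when the last vowel of the stem is an unrounded vowel (*gadeti*, *noza*).
*bulhuhu* — last vowel /u/ (a rounded vowel) → -u → *bulhuhuu*.
The last vowel of *bipbuli* is /i/, which is an unrounded vowel, so the suffix is -iti, giving *bipbuliiti*.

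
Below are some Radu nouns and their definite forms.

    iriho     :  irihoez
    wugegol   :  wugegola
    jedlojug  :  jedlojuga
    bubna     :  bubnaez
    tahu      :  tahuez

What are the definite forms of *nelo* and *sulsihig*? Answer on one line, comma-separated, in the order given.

The suffix is conditioned by the final sound: -a when the stem ends in a consonant (*wugegol*, *jedlojug*); -ez when the stem ends in a vowel (*iriho*, *bubna*, *tahu*).
The final sound of *nelo* is /o/, which is a vowel, so the suffix is -ez, giving *neloez*.
The final sound of *sulsihig* is /g/, which is a consonant, so the suffix is -a, giving *sulsihiga*.

neloez, sulsihiga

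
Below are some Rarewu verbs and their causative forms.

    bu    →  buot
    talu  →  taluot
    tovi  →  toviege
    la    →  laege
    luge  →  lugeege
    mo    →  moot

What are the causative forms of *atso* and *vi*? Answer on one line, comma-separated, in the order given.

atsoot, viege

The pattern is rounding harmony: -ot when the last vowel of the stem is a rounded vowel (*bu*, *talu*, *mo*); -ege when the last vowel of the stem is an unrounded vowel (*tovi*, *la*, *luge*).
*atso* — last vowel /o/ (a rounded vowel) → -ot → *atsoot*.
The last vowel of *vi* is /i/, which is an unrounded vowel, so the suffix is -ege, giving *viege*.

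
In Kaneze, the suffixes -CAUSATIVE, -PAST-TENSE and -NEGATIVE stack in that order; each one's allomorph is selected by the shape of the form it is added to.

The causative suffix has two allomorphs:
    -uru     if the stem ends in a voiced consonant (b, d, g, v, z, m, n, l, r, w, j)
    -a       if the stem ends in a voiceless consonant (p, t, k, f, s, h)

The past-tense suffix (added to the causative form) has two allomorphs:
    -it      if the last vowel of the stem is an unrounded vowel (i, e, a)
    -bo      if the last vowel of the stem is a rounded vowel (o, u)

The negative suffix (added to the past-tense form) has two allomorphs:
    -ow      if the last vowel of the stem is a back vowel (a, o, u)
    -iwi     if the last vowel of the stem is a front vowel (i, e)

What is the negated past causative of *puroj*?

purojuruboow

The final consonant of *puroj* is /j/, which is voiced, so the causative suffix is -uru, giving *purojuru*.
The last vowel of the causative form *purojuru* is /u/, which is a rounded vowel, so the past-tense suffix is -bo, giving *purojurubo*.
The past-tense form *purojurubo* — last vowel /o/ (a back vowel) → -ow → *purojuruboow*.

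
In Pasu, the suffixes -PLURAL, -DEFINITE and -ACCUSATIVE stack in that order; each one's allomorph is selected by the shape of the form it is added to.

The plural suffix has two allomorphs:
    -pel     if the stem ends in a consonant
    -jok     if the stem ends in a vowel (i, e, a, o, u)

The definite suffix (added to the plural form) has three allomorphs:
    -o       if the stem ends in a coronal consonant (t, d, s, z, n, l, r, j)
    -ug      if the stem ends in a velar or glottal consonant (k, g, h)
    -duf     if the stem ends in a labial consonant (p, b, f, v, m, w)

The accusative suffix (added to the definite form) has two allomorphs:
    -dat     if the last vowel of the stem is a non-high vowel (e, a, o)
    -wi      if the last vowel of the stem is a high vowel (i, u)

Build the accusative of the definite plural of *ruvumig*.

ruvumigpelodat

The final sound of *ruvumig* is /g/, which is a consonant, so the plural suffix is -pel, giving *ruvumigpel*.
The final consonant of the plural form *ruvumigpel* is /l/, which is coronal, so the definite suffix is -o, giving *ruvumigpelo*.
Since the last vowel of the definite form *ruvumigpelo* is /o/ (a non-high vowel), it takes -dat, giving *ruvumigpelodat*.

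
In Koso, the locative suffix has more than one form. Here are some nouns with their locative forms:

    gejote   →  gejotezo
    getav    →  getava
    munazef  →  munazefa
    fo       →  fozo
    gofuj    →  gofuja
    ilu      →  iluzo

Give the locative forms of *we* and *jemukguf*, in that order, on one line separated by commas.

wezo, jemukgufa

The pattern is consonant vs. vowel: -a when the stem ends in a consonant (*getav*, *munazef*, *gofuj*); -zo when the stem ends in a vowel (*gejote*, *fo*, *ilu*).
*we* — final sound /e/ (a vowel) → -zo → *wezo*.
The final sound of *jemukguf* is /f/, which is a consonant, so the suffix is -a, giving *jemukgufa*.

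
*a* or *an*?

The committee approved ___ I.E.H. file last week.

The indefinite article is chosen by the initial *sound* of the following word, not its spelling.
The initialism *I.E.H.* is read letter by letter; the first letter, I, is pronounced /aɪ/, which begins with a vowel sound.
So the article is *an*: The committee approved an I.E.H. file last week.

an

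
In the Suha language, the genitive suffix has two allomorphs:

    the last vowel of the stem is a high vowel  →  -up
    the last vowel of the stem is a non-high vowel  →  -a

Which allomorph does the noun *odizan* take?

Since the last vowel of *odizan* is /a/ (a non-high vowel), it takes -a.

-a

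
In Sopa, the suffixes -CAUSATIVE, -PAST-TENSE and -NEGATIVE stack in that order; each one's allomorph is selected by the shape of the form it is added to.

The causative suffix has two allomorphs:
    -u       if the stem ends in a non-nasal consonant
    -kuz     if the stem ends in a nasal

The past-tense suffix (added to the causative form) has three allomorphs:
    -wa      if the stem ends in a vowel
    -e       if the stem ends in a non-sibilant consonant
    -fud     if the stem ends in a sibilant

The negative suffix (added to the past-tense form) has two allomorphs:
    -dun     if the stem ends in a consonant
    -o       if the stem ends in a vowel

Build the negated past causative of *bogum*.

Since the final consonant of *bogum* is /m/ (a nasal), it takes -kuz, giving *bogumkuz*.
The causative form *bogumkuz*: final sound = /z/, a sibilant → -fud → *bogumkuzfud*.
The past-tense form *bogumkuzfud* — final sound /d/ (a consonant) → -dun → *bogumkuzfuddun*.

bogumkuzfuddun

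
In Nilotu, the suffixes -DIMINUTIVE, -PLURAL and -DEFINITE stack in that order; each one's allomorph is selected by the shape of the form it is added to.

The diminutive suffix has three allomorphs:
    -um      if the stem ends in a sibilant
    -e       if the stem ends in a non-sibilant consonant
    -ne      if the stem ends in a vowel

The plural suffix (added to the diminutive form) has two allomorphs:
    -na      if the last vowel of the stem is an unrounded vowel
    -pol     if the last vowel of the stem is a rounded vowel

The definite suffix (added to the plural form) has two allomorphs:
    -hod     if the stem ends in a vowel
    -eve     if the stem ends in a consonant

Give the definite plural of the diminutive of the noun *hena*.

*hena*: final sound = /a/, a vowel → -ne → *henane*.
The diminutive form *henane* — last vowel /e/ (an unrounded vowel) → -na → *henanena*.
The final sound of the plural form *henanena* is /a/, which is a vowel, so the definite suffix is -hod, giving *henanenahod*.

henanenahod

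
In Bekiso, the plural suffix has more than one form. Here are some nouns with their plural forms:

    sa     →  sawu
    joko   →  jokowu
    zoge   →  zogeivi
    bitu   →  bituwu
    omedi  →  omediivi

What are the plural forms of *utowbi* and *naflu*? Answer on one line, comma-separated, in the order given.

utowbiivi, nafluwu

Looking at the last vowel of each stem: -ivi when the last vowel of the stem is a front vowel (*zoge*, *omedi*); -wu when the last vowel of the stem is a back vowel (*sa*, *joko*, *bitu*).
*utowbi* — last vowel /i/ (a front vowel) → -ivi → *utowbiivi*.
*naflu* — last vowel /u/ (a back vowel) → -wu → *nafluwu*.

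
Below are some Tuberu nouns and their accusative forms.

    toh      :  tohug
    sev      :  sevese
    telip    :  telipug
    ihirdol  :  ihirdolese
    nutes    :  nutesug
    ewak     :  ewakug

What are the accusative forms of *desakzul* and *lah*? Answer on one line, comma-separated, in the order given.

desakzulese, lahug

The pattern is voicing of the final consonant: -ug when the stem ends in a voiceless consonant (*toh*, *telip*, *nutes*, *ewak*); -ese when the stem ends in a voiced consonant (*sev*, *ihirdol*).
The final consonant of *desakzul* is /l/, which is voiced, so the suffix is -ese, giving *desakzulese*.
*lah*: final consonant = /h/, voiceless → -ug → *lahug*.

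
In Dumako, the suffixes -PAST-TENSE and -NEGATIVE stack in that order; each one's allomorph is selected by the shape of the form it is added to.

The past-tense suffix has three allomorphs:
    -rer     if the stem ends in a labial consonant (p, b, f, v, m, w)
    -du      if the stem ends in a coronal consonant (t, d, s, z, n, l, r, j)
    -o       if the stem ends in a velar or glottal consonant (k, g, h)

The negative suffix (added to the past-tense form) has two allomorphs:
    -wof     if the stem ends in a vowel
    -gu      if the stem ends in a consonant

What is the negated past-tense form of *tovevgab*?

tovevgabrergu

The final consonant of *tovevgab* is /b/, which is labial, so the past-tense suffix is -rer, giving *tovevgabrer*.
The final sound of the past-tense form *tovevgabrer* is /r/, which is a consonant, so the negative suffix is -gu, giving *tovevgabrergu*.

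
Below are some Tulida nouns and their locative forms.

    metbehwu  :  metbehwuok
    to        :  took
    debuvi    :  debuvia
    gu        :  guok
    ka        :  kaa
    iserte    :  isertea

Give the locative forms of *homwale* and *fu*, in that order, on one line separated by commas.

The alternation tracks the last vowel of the stem — -ok when the last vowel of the stem is a rounded vowel (*metbehwu*, *to*, *gu*); -a when the last vowel of the stem is an unrounded vowel (*debuvi*, *ka*, *iserte*).
*homwale* — last vowel /e/ (an unrounded vowel) → -a → *homwalea*.
*fu*: last vowel = /u/, a rounded vowel → -ok → *fuok*.

homwalea, fuok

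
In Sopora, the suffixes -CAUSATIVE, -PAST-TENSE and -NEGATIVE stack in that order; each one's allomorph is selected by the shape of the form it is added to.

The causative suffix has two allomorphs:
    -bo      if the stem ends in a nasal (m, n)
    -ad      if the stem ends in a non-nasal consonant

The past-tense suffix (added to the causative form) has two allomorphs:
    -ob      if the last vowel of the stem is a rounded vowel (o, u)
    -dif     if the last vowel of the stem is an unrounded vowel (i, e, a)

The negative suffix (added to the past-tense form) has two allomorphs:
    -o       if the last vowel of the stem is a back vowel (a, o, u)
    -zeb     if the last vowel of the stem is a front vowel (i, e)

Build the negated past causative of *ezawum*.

Since the final consonant of *ezawum* is /m/ (a nasal), it takes -bo, giving *ezawumbo*.
The causative form *ezawumbo* — last vowel /o/ (a rounded vowel) → -ob → *ezawumboob*.
The past-tense form *ezawumboob* — last vowel /o/ (a back vowel) → -o → *ezawumboobo*.

ezawumboobo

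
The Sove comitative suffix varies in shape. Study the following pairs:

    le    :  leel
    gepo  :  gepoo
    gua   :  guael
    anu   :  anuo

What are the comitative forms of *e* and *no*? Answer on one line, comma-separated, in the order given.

eel, noo

The pattern is rounding harmony: -o when the last vowel of the stem is a rounded vowel (*gepo*, *anu*); -el when the last vowel of the stem is an unrounded vowel (*le*, *gua*).
*e*: last vowel = /e/, an unrounded vowel → -el → *eel*.
*no* — last vowel /o/ (a rounded vowel) → -o → *noo*.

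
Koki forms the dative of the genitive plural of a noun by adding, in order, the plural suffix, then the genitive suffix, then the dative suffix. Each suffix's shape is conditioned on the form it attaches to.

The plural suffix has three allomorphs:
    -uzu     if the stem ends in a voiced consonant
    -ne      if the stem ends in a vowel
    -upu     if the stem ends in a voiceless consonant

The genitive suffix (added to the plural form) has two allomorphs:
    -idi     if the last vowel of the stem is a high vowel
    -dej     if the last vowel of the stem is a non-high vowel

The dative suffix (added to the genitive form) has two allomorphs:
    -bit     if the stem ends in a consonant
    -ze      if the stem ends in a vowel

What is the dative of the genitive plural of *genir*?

geniruzuidize

*genir* — final sound /r/ (a voiced consonant) → -uzu → *geniruzu*.
The plural form *geniruzu*: last vowel = /u/, a high vowel → -idi → *geniruzuidi*.
The genitive form *geniruzuidi*: final sound = /i/, a vowel → -ze → *geniruzuidize*.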